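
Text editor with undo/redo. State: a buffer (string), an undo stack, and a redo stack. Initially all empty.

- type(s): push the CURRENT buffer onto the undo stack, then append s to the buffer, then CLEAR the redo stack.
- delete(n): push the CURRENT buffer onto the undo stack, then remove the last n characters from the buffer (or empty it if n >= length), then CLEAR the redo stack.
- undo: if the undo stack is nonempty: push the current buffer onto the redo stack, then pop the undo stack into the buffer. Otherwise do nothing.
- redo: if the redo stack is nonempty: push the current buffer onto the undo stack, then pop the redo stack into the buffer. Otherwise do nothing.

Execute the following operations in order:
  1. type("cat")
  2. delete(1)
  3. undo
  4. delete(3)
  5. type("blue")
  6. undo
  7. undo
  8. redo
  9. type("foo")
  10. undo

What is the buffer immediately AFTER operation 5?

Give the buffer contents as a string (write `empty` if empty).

After op 1 (type): buf='cat' undo_depth=1 redo_depth=0
After op 2 (delete): buf='ca' undo_depth=2 redo_depth=0
After op 3 (undo): buf='cat' undo_depth=1 redo_depth=1
After op 4 (delete): buf='(empty)' undo_depth=2 redo_depth=0
After op 5 (type): buf='blue' undo_depth=3 redo_depth=0

Answer: blue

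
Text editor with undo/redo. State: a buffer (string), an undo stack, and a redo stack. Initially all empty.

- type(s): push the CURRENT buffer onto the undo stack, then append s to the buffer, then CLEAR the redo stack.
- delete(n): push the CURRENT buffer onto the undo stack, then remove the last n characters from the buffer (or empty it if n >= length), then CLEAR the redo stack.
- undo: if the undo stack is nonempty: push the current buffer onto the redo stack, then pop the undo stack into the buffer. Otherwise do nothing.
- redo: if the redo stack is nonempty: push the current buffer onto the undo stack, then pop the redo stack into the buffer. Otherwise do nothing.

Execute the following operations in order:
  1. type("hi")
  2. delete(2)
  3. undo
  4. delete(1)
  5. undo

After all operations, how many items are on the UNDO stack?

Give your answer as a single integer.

Answer: 1

Derivation:
After op 1 (type): buf='hi' undo_depth=1 redo_depth=0
After op 2 (delete): buf='(empty)' undo_depth=2 redo_depth=0
After op 3 (undo): buf='hi' undo_depth=1 redo_depth=1
After op 4 (delete): buf='h' undo_depth=2 redo_depth=0
After op 5 (undo): buf='hi' undo_depth=1 redo_depth=1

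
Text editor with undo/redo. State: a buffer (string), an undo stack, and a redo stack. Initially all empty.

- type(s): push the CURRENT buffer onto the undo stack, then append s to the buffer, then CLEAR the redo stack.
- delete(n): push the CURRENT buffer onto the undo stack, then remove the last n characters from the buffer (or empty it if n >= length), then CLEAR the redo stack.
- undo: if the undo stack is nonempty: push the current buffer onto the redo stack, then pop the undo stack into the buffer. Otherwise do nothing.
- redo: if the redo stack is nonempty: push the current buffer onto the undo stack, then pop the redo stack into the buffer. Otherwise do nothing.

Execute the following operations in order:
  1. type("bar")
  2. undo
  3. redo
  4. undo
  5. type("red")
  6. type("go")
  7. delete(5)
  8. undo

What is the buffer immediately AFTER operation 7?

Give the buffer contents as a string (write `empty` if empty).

After op 1 (type): buf='bar' undo_depth=1 redo_depth=0
After op 2 (undo): buf='(empty)' undo_depth=0 redo_depth=1
After op 3 (redo): buf='bar' undo_depth=1 redo_depth=0
After op 4 (undo): buf='(empty)' undo_depth=0 redo_depth=1
After op 5 (type): buf='red' undo_depth=1 redo_depth=0
After op 6 (type): buf='redgo' undo_depth=2 redo_depth=0
After op 7 (delete): buf='(empty)' undo_depth=3 redo_depth=0

Answer: empty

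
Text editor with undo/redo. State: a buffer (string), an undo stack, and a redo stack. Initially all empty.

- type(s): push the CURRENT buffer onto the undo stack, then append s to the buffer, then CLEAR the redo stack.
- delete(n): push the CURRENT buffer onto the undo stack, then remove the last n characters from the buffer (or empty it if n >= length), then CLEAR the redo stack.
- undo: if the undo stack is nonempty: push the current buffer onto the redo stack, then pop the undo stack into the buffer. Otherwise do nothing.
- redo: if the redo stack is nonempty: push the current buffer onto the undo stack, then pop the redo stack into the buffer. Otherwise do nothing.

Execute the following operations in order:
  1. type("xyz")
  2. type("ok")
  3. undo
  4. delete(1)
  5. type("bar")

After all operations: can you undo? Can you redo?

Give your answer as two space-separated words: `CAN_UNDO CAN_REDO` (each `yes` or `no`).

Answer: yes no

Derivation:
After op 1 (type): buf='xyz' undo_depth=1 redo_depth=0
After op 2 (type): buf='xyzok' undo_depth=2 redo_depth=0
After op 3 (undo): buf='xyz' undo_depth=1 redo_depth=1
After op 4 (delete): buf='xy' undo_depth=2 redo_depth=0
After op 5 (type): buf='xybar' undo_depth=3 redo_depth=0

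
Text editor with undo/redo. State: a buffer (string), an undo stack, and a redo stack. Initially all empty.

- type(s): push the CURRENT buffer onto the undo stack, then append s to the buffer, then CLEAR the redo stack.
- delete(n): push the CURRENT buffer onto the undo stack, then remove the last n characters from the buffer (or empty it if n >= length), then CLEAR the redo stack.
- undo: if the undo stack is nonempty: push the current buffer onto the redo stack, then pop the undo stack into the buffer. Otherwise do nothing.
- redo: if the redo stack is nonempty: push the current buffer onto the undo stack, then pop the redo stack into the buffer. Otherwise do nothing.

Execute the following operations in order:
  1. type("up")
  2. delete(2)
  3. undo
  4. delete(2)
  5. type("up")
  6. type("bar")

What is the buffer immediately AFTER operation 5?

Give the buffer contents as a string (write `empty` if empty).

Answer: up

Derivation:
After op 1 (type): buf='up' undo_depth=1 redo_depth=0
After op 2 (delete): buf='(empty)' undo_depth=2 redo_depth=0
After op 3 (undo): buf='up' undo_depth=1 redo_depth=1
After op 4 (delete): buf='(empty)' undo_depth=2 redo_depth=0
After op 5 (type): buf='up' undo_depth=3 redo_depth=0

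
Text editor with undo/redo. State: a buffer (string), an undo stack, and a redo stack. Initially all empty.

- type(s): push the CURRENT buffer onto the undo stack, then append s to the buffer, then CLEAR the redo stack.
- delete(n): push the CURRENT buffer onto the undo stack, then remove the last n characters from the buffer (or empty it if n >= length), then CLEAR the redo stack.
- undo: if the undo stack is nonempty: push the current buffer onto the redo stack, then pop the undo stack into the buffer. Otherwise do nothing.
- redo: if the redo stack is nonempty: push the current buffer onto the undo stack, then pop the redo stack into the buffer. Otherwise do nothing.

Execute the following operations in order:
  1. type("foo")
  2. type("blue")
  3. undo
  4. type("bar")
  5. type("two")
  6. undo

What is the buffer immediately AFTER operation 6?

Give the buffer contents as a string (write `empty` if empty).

Answer: foobar

Derivation:
After op 1 (type): buf='foo' undo_depth=1 redo_depth=0
After op 2 (type): buf='fooblue' undo_depth=2 redo_depth=0
After op 3 (undo): buf='foo' undo_depth=1 redo_depth=1
After op 4 (type): buf='foobar' undo_depth=2 redo_depth=0
After op 5 (type): buf='foobartwo' undo_depth=3 redo_depth=0
After op 6 (undo): buf='foobar' undo_depth=2 redo_depth=1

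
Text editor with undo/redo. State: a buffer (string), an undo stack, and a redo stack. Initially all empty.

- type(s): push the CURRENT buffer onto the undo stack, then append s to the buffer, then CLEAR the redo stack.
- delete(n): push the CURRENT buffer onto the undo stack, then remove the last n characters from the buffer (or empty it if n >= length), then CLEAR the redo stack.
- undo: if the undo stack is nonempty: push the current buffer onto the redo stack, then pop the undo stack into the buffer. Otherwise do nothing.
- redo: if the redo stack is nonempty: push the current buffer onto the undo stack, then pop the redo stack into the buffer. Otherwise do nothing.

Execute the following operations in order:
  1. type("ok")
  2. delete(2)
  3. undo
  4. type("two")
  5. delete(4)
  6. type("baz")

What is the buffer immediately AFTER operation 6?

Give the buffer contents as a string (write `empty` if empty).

Answer: obaz

Derivation:
After op 1 (type): buf='ok' undo_depth=1 redo_depth=0
After op 2 (delete): buf='(empty)' undo_depth=2 redo_depth=0
After op 3 (undo): buf='ok' undo_depth=1 redo_depth=1
After op 4 (type): buf='oktwo' undo_depth=2 redo_depth=0
After op 5 (delete): buf='o' undo_depth=3 redo_depth=0
After op 6 (type): buf='obaz' undo_depth=4 redo_depth=0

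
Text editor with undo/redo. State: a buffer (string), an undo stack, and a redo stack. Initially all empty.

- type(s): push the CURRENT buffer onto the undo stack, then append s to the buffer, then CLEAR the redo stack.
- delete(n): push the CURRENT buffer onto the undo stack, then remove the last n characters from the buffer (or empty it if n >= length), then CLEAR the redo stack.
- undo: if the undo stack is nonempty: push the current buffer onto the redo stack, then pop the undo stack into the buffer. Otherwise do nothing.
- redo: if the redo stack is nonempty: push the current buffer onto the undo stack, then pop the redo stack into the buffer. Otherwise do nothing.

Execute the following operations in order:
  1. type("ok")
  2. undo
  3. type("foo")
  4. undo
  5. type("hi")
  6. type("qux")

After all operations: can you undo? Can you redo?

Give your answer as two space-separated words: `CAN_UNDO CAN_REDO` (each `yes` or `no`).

After op 1 (type): buf='ok' undo_depth=1 redo_depth=0
After op 2 (undo): buf='(empty)' undo_depth=0 redo_depth=1
After op 3 (type): buf='foo' undo_depth=1 redo_depth=0
After op 4 (undo): buf='(empty)' undo_depth=0 redo_depth=1
After op 5 (type): buf='hi' undo_depth=1 redo_depth=0
After op 6 (type): buf='hiqux' undo_depth=2 redo_depth=0

Answer: yes no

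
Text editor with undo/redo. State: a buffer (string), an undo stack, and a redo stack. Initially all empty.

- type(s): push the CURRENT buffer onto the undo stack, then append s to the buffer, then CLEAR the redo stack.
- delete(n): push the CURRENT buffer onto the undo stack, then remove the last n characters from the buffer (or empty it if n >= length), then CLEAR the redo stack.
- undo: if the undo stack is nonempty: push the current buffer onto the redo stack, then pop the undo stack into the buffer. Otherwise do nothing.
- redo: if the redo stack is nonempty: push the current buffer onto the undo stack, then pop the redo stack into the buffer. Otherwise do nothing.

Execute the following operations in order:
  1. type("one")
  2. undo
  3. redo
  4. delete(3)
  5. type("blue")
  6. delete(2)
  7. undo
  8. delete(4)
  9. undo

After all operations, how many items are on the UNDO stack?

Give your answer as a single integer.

Answer: 3

Derivation:
After op 1 (type): buf='one' undo_depth=1 redo_depth=0
After op 2 (undo): buf='(empty)' undo_depth=0 redo_depth=1
After op 3 (redo): buf='one' undo_depth=1 redo_depth=0
After op 4 (delete): buf='(empty)' undo_depth=2 redo_depth=0
After op 5 (type): buf='blue' undo_depth=3 redo_depth=0
After op 6 (delete): buf='bl' undo_depth=4 redo_depth=0
After op 7 (undo): buf='blue' undo_depth=3 redo_depth=1
After op 8 (delete): buf='(empty)' undo_depth=4 redo_depth=0
After op 9 (undo): buf='blue' undo_depth=3 redo_depth=1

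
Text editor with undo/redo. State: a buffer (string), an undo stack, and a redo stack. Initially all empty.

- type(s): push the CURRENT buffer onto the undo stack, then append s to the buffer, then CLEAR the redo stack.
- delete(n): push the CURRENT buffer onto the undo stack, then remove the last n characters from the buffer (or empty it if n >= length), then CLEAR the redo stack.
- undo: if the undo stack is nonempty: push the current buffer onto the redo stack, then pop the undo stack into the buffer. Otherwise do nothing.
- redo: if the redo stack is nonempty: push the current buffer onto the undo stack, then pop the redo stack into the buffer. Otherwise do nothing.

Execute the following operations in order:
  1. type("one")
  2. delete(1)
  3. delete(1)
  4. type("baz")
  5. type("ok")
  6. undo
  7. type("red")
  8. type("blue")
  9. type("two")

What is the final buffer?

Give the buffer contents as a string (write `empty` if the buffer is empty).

After op 1 (type): buf='one' undo_depth=1 redo_depth=0
After op 2 (delete): buf='on' undo_depth=2 redo_depth=0
After op 3 (delete): buf='o' undo_depth=3 redo_depth=0
After op 4 (type): buf='obaz' undo_depth=4 redo_depth=0
After op 5 (type): buf='obazok' undo_depth=5 redo_depth=0
After op 6 (undo): buf='obaz' undo_depth=4 redo_depth=1
After op 7 (type): buf='obazred' undo_depth=5 redo_depth=0
After op 8 (type): buf='obazredblue' undo_depth=6 redo_depth=0
After op 9 (type): buf='obazredbluetwo' undo_depth=7 redo_depth=0

Answer: obazredbluetwo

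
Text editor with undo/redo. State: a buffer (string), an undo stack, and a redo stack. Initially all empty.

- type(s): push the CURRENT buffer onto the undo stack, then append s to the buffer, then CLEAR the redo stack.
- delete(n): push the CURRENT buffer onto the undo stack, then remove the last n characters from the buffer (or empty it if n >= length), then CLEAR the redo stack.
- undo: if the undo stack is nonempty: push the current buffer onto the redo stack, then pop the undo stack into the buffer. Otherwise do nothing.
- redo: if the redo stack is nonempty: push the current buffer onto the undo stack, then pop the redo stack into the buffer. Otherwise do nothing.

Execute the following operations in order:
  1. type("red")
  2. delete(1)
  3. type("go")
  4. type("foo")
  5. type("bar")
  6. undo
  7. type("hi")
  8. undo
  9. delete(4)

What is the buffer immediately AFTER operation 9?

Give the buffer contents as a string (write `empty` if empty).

Answer: reg

Derivation:
After op 1 (type): buf='red' undo_depth=1 redo_depth=0
After op 2 (delete): buf='re' undo_depth=2 redo_depth=0
After op 3 (type): buf='rego' undo_depth=3 redo_depth=0
After op 4 (type): buf='regofoo' undo_depth=4 redo_depth=0
After op 5 (type): buf='regofoobar' undo_depth=5 redo_depth=0
After op 6 (undo): buf='regofoo' undo_depth=4 redo_depth=1
After op 7 (type): buf='regofoohi' undo_depth=5 redo_depth=0
After op 8 (undo): buf='regofoo' undo_depth=4 redo_depth=1
After op 9 (delete): buf='reg' undo_depth=5 redo_depth=0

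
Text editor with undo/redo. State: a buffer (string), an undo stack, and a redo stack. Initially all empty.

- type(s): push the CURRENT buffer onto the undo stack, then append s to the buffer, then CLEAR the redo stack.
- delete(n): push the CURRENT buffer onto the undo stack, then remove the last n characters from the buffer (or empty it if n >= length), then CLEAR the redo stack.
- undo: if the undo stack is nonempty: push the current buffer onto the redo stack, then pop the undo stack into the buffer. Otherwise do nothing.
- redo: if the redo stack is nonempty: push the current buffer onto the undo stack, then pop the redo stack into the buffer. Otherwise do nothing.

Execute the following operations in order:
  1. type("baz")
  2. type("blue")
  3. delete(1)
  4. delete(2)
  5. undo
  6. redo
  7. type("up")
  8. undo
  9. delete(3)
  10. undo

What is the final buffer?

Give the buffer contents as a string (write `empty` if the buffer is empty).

Answer: bazb

Derivation:
After op 1 (type): buf='baz' undo_depth=1 redo_depth=0
After op 2 (type): buf='bazblue' undo_depth=2 redo_depth=0
After op 3 (delete): buf='bazblu' undo_depth=3 redo_depth=0
After op 4 (delete): buf='bazb' undo_depth=4 redo_depth=0
After op 5 (undo): buf='bazblu' undo_depth=3 redo_depth=1
After op 6 (redo): buf='bazb' undo_depth=4 redo_depth=0
After op 7 (type): buf='bazbup' undo_depth=5 redo_depth=0
After op 8 (undo): buf='bazb' undo_depth=4 redo_depth=1
After op 9 (delete): buf='b' undo_depth=5 redo_depth=0
After op 10 (undo): buf='bazb' undo_depth=4 redo_depth=1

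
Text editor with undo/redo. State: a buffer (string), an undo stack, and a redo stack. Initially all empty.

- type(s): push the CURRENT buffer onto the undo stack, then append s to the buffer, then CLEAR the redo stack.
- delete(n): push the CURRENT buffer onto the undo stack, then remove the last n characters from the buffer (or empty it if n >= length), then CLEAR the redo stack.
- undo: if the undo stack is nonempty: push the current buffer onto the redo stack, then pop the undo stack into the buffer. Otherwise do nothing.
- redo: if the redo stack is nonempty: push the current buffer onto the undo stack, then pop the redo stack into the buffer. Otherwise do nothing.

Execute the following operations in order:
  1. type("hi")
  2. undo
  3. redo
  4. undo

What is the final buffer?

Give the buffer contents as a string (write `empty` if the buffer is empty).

After op 1 (type): buf='hi' undo_depth=1 redo_depth=0
After op 2 (undo): buf='(empty)' undo_depth=0 redo_depth=1
After op 3 (redo): buf='hi' undo_depth=1 redo_depth=0
After op 4 (undo): buf='(empty)' undo_depth=0 redo_depth=1

Answer: empty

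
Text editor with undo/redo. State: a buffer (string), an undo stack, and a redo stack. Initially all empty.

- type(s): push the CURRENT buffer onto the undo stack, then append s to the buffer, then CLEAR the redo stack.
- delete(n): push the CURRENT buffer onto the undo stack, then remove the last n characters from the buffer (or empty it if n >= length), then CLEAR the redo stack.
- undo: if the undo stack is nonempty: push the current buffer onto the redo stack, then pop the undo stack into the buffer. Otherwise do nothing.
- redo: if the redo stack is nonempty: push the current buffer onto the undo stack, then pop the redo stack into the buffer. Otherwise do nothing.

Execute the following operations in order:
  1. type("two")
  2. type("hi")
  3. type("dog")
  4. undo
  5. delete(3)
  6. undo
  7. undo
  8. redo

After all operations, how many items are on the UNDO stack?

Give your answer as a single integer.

After op 1 (type): buf='two' undo_depth=1 redo_depth=0
After op 2 (type): buf='twohi' undo_depth=2 redo_depth=0
After op 3 (type): buf='twohidog' undo_depth=3 redo_depth=0
After op 4 (undo): buf='twohi' undo_depth=2 redo_depth=1
After op 5 (delete): buf='tw' undo_depth=3 redo_depth=0
After op 6 (undo): buf='twohi' undo_depth=2 redo_depth=1
After op 7 (undo): buf='two' undo_depth=1 redo_depth=2
After op 8 (redo): buf='twohi' undo_depth=2 redo_depth=1

Answer: 2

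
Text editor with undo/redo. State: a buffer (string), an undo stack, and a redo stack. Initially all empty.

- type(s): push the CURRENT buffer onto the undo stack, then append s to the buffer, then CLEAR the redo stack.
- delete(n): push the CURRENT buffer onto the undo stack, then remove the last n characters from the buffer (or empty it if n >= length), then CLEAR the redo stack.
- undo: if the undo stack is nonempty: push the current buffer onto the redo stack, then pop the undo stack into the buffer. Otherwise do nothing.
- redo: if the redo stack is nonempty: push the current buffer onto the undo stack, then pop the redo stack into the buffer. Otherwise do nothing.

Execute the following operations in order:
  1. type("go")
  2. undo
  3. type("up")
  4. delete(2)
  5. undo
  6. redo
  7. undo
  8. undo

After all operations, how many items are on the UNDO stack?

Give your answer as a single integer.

Answer: 0

Derivation:
After op 1 (type): buf='go' undo_depth=1 redo_depth=0
After op 2 (undo): buf='(empty)' undo_depth=0 redo_depth=1
After op 3 (type): buf='up' undo_depth=1 redo_depth=0
After op 4 (delete): buf='(empty)' undo_depth=2 redo_depth=0
After op 5 (undo): buf='up' undo_depth=1 redo_depth=1
After op 6 (redo): buf='(empty)' undo_depth=2 redo_depth=0
After op 7 (undo): buf='up' undo_depth=1 redo_depth=1
After op 8 (undo): buf='(empty)' undo_depth=0 redo_depth=2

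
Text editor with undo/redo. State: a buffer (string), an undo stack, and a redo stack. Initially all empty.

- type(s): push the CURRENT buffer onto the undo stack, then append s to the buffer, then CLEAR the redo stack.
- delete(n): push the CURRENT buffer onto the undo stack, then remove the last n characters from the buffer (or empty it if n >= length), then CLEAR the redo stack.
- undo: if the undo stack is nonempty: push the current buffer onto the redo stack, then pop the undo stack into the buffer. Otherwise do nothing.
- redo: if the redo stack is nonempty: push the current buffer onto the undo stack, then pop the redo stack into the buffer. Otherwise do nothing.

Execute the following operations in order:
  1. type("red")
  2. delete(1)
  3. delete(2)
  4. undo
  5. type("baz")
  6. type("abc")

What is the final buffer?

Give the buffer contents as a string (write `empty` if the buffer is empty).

Answer: rebazabc

Derivation:
After op 1 (type): buf='red' undo_depth=1 redo_depth=0
After op 2 (delete): buf='re' undo_depth=2 redo_depth=0
After op 3 (delete): buf='(empty)' undo_depth=3 redo_depth=0
After op 4 (undo): buf='re' undo_depth=2 redo_depth=1
After op 5 (type): buf='rebaz' undo_depth=3 redo_depth=0
After op 6 (type): buf='rebazabc' undo_depth=4 redo_depth=0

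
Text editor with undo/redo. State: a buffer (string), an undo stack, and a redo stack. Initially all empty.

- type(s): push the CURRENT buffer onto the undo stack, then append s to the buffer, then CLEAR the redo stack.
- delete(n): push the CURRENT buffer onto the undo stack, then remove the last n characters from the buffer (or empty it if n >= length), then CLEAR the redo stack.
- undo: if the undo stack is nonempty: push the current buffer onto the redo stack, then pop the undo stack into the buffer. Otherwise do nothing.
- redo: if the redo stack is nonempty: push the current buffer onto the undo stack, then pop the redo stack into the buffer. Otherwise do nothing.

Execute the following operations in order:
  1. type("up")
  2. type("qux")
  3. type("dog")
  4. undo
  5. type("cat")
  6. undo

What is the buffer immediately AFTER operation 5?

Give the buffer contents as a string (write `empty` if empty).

After op 1 (type): buf='up' undo_depth=1 redo_depth=0
After op 2 (type): buf='upqux' undo_depth=2 redo_depth=0
After op 3 (type): buf='upquxdog' undo_depth=3 redo_depth=0
After op 4 (undo): buf='upqux' undo_depth=2 redo_depth=1
After op 5 (type): buf='upquxcat' undo_depth=3 redo_depth=0

Answer: upquxcat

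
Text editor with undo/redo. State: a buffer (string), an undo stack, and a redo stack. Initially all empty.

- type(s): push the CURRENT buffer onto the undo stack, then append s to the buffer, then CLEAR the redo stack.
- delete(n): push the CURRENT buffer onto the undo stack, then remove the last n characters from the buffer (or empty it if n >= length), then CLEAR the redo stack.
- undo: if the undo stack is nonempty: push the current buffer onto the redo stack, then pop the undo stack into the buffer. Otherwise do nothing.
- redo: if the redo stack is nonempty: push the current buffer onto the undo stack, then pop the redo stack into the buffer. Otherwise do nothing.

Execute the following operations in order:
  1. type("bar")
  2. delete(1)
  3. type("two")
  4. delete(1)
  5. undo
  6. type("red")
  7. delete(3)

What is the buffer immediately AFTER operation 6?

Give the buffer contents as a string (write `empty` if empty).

Answer: batwored

Derivation:
After op 1 (type): buf='bar' undo_depth=1 redo_depth=0
After op 2 (delete): buf='ba' undo_depth=2 redo_depth=0
After op 3 (type): buf='batwo' undo_depth=3 redo_depth=0
After op 4 (delete): buf='batw' undo_depth=4 redo_depth=0
After op 5 (undo): buf='batwo' undo_depth=3 redo_depth=1
After op 6 (type): buf='batwored' undo_depth=4 redo_depth=0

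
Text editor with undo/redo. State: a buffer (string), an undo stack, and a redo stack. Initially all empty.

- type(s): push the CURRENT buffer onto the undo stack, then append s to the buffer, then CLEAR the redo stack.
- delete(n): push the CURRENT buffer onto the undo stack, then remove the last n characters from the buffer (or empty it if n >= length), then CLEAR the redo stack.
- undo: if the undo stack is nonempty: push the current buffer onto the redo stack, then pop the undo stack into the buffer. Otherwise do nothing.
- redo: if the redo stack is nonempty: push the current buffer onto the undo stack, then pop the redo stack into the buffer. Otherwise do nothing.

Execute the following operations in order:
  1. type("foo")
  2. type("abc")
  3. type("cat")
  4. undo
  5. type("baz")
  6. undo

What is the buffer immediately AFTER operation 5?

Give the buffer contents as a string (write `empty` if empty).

After op 1 (type): buf='foo' undo_depth=1 redo_depth=0
After op 2 (type): buf='fooabc' undo_depth=2 redo_depth=0
After op 3 (type): buf='fooabccat' undo_depth=3 redo_depth=0
After op 4 (undo): buf='fooabc' undo_depth=2 redo_depth=1
After op 5 (type): buf='fooabcbaz' undo_depth=3 redo_depth=0

Answer: fooabcbaz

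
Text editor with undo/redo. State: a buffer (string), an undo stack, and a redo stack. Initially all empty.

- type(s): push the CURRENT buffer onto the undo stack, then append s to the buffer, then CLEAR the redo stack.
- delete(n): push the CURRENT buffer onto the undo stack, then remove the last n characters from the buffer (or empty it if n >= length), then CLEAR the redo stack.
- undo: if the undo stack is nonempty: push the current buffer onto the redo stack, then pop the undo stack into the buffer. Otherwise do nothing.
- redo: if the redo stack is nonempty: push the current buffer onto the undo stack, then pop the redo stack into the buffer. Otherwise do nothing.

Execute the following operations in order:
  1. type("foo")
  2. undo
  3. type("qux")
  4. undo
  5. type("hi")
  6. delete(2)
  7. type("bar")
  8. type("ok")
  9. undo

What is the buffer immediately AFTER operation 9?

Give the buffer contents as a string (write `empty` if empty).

Answer: bar

Derivation:
After op 1 (type): buf='foo' undo_depth=1 redo_depth=0
After op 2 (undo): buf='(empty)' undo_depth=0 redo_depth=1
After op 3 (type): buf='qux' undo_depth=1 redo_depth=0
After op 4 (undo): buf='(empty)' undo_depth=0 redo_depth=1
After op 5 (type): buf='hi' undo_depth=1 redo_depth=0
After op 6 (delete): buf='(empty)' undo_depth=2 redo_depth=0
After op 7 (type): buf='bar' undo_depth=3 redo_depth=0
After op 8 (type): buf='barok' undo_depth=4 redo_depth=0
After op 9 (undo): buf='bar' undo_depth=3 redo_depth=1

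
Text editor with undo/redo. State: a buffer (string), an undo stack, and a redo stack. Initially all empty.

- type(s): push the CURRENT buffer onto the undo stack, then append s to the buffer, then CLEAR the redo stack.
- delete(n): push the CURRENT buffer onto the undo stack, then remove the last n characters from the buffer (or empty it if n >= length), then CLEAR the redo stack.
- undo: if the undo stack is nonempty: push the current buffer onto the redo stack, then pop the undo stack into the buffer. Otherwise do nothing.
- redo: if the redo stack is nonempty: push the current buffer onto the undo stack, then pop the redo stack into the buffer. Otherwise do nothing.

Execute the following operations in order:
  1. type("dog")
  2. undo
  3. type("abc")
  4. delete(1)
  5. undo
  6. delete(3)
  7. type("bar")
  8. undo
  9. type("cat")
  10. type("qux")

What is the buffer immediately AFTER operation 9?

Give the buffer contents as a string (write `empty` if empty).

After op 1 (type): buf='dog' undo_depth=1 redo_depth=0
After op 2 (undo): buf='(empty)' undo_depth=0 redo_depth=1
After op 3 (type): buf='abc' undo_depth=1 redo_depth=0
After op 4 (delete): buf='ab' undo_depth=2 redo_depth=0
After op 5 (undo): buf='abc' undo_depth=1 redo_depth=1
After op 6 (delete): buf='(empty)' undo_depth=2 redo_depth=0
After op 7 (type): buf='bar' undo_depth=3 redo_depth=0
After op 8 (undo): buf='(empty)' undo_depth=2 redo_depth=1
After op 9 (type): buf='cat' undo_depth=3 redo_depth=0

Answer: cat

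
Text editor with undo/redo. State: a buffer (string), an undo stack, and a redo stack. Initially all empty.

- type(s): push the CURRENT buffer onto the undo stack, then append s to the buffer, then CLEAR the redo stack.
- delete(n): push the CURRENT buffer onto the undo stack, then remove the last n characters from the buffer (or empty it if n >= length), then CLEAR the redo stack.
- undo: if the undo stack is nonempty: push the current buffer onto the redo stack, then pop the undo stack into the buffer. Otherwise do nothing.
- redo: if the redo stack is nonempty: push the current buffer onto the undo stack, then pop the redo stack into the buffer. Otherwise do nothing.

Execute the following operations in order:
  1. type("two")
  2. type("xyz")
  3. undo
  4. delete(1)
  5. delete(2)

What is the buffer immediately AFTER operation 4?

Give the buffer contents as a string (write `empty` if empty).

Answer: tw

Derivation:
After op 1 (type): buf='two' undo_depth=1 redo_depth=0
After op 2 (type): buf='twoxyz' undo_depth=2 redo_depth=0
After op 3 (undo): buf='two' undo_depth=1 redo_depth=1
After op 4 (delete): buf='tw' undo_depth=2 redo_depth=0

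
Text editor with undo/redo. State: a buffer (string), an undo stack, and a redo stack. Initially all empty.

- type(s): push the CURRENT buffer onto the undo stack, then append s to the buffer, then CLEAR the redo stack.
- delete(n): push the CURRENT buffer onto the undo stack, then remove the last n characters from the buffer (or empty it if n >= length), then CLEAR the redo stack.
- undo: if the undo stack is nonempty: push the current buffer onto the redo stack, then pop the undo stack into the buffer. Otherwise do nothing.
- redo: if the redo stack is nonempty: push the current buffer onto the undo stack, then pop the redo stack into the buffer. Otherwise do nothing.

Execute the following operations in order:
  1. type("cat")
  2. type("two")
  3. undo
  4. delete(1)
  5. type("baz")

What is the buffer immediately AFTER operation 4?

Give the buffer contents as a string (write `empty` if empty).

After op 1 (type): buf='cat' undo_depth=1 redo_depth=0
After op 2 (type): buf='cattwo' undo_depth=2 redo_depth=0
After op 3 (undo): buf='cat' undo_depth=1 redo_depth=1
After op 4 (delete): buf='ca' undo_depth=2 redo_depth=0

Answer: ca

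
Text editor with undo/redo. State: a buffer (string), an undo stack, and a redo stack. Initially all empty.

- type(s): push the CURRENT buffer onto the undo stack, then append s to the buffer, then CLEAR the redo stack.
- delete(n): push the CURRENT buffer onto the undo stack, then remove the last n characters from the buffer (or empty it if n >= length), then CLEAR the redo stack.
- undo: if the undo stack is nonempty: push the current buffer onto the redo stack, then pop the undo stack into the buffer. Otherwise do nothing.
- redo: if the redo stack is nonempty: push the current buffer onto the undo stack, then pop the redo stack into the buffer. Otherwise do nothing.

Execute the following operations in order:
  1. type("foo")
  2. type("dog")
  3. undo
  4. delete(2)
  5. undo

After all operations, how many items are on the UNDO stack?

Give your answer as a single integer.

Answer: 1

Derivation:
After op 1 (type): buf='foo' undo_depth=1 redo_depth=0
After op 2 (type): buf='foodog' undo_depth=2 redo_depth=0
After op 3 (undo): buf='foo' undo_depth=1 redo_depth=1
After op 4 (delete): buf='f' undo_depth=2 redo_depth=0
After op 5 (undo): buf='foo' undo_depth=1 redo_depth=1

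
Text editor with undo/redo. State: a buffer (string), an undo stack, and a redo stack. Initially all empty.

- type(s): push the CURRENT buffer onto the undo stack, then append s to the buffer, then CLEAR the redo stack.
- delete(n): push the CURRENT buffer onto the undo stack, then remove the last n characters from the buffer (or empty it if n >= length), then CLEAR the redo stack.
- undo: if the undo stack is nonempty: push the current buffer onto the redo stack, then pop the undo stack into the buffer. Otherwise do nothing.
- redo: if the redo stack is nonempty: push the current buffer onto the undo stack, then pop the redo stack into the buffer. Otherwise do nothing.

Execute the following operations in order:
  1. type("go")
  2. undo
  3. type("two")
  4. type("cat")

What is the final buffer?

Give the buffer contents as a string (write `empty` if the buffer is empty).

Answer: twocat

Derivation:
After op 1 (type): buf='go' undo_depth=1 redo_depth=0
After op 2 (undo): buf='(empty)' undo_depth=0 redo_depth=1
After op 3 (type): buf='two' undo_depth=1 redo_depth=0
After op 4 (type): buf='twocat' undo_depth=2 redo_depth=0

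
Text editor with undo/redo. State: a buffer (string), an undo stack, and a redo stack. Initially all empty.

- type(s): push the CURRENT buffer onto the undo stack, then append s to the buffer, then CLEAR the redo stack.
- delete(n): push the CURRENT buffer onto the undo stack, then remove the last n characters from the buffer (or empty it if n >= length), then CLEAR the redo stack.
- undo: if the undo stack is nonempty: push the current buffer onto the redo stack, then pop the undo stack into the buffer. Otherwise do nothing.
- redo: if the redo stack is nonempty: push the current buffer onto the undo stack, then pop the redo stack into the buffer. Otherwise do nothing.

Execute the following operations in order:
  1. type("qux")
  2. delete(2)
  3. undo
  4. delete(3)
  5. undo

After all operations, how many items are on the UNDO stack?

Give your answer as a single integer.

After op 1 (type): buf='qux' undo_depth=1 redo_depth=0
After op 2 (delete): buf='q' undo_depth=2 redo_depth=0
After op 3 (undo): buf='qux' undo_depth=1 redo_depth=1
After op 4 (delete): buf='(empty)' undo_depth=2 redo_depth=0
After op 5 (undo): buf='qux' undo_depth=1 redo_depth=1

Answer: 1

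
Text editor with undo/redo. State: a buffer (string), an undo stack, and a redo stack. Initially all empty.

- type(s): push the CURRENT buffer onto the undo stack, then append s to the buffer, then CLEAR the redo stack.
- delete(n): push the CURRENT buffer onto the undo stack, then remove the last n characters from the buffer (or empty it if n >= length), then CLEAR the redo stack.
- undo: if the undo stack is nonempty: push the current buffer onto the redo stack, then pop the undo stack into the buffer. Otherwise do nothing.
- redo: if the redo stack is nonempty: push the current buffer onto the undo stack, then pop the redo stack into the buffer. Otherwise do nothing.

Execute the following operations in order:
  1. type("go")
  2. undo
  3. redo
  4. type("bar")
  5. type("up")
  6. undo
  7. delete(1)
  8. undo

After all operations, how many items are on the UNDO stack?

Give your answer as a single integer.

After op 1 (type): buf='go' undo_depth=1 redo_depth=0
After op 2 (undo): buf='(empty)' undo_depth=0 redo_depth=1
After op 3 (redo): buf='go' undo_depth=1 redo_depth=0
After op 4 (type): buf='gobar' undo_depth=2 redo_depth=0
After op 5 (type): buf='gobarup' undo_depth=3 redo_depth=0
After op 6 (undo): buf='gobar' undo_depth=2 redo_depth=1
After op 7 (delete): buf='goba' undo_depth=3 redo_depth=0
After op 8 (undo): buf='gobar' undo_depth=2 redo_depth=1

Answer: 2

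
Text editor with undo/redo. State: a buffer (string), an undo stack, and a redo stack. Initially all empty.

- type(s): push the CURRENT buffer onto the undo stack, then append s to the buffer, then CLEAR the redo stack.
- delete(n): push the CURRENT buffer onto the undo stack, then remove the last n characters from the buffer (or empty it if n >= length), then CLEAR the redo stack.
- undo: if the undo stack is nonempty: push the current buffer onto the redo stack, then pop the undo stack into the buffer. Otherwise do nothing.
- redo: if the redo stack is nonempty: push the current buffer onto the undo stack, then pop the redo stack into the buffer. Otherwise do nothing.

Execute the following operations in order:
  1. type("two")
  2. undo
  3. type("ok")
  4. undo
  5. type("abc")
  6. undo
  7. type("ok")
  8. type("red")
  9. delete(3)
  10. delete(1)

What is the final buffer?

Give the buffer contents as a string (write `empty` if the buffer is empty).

After op 1 (type): buf='two' undo_depth=1 redo_depth=0
After op 2 (undo): buf='(empty)' undo_depth=0 redo_depth=1
After op 3 (type): buf='ok' undo_depth=1 redo_depth=0
After op 4 (undo): buf='(empty)' undo_depth=0 redo_depth=1
After op 5 (type): buf='abc' undo_depth=1 redo_depth=0
After op 6 (undo): buf='(empty)' undo_depth=0 redo_depth=1
After op 7 (type): buf='ok' undo_depth=1 redo_depth=0
After op 8 (type): buf='okred' undo_depth=2 redo_depth=0
After op 9 (delete): buf='ok' undo_depth=3 redo_depth=0
After op 10 (delete): buf='o' undo_depth=4 redo_depth=0

Answer: o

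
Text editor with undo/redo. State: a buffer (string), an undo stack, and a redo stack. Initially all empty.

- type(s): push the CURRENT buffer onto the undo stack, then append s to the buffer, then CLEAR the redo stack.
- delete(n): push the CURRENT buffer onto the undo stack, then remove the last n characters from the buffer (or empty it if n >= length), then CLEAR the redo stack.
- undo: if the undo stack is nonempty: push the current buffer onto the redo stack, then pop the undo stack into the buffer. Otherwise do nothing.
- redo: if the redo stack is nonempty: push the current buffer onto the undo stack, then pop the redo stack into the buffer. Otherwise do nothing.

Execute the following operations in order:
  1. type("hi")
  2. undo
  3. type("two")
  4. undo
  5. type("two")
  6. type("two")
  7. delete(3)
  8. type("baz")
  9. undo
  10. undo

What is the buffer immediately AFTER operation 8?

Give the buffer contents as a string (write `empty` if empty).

After op 1 (type): buf='hi' undo_depth=1 redo_depth=0
After op 2 (undo): buf='(empty)' undo_depth=0 redo_depth=1
After op 3 (type): buf='two' undo_depth=1 redo_depth=0
After op 4 (undo): buf='(empty)' undo_depth=0 redo_depth=1
After op 5 (type): buf='two' undo_depth=1 redo_depth=0
After op 6 (type): buf='twotwo' undo_depth=2 redo_depth=0
After op 7 (delete): buf='two' undo_depth=3 redo_depth=0
After op 8 (type): buf='twobaz' undo_depth=4 redo_depth=0

Answer: twobaz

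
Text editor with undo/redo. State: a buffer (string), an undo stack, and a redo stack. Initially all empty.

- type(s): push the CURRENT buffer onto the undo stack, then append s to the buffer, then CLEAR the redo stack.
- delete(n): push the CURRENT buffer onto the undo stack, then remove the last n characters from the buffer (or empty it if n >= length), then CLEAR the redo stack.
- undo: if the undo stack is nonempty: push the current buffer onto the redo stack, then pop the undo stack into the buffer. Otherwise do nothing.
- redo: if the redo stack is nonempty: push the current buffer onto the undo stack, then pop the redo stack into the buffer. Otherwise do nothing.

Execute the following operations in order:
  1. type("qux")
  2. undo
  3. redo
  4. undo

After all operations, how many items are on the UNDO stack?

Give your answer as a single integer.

After op 1 (type): buf='qux' undo_depth=1 redo_depth=0
After op 2 (undo): buf='(empty)' undo_depth=0 redo_depth=1
After op 3 (redo): buf='qux' undo_depth=1 redo_depth=0
After op 4 (undo): buf='(empty)' undo_depth=0 redo_depth=1

Answer: 0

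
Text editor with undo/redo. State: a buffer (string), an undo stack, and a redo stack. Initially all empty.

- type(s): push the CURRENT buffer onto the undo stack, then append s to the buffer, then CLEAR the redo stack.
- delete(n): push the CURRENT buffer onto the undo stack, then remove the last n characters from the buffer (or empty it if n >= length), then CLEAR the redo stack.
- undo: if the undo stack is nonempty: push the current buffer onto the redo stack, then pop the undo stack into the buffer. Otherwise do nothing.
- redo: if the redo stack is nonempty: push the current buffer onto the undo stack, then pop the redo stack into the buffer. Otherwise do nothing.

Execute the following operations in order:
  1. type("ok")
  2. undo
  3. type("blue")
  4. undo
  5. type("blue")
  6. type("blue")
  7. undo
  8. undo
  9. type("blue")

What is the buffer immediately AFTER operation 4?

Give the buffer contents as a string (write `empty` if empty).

Answer: empty

Derivation:
After op 1 (type): buf='ok' undo_depth=1 redo_depth=0
After op 2 (undo): buf='(empty)' undo_depth=0 redo_depth=1
After op 3 (type): buf='blue' undo_depth=1 redo_depth=0
After op 4 (undo): buf='(empty)' undo_depth=0 redo_depth=1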